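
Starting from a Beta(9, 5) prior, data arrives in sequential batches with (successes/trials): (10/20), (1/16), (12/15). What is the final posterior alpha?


In sequential Bayesian updating, we sum all successes.
Total successes = 23
Final alpha = 9 + 23 = 32

32


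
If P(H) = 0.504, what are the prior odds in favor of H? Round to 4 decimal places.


Prior odds = P(H) / (1 - P(H))
= 0.504 / 0.496
= 1.0161

1.0161


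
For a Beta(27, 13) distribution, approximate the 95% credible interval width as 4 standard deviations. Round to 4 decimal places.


Variance of Beta(a,b) = ab / ((a+b)^2 * (a+b+1))
= 27*13 / ((40)^2 * 41)
= 0.0054
SD = sqrt(0.0054) = 0.0731
Width = 4 * SD = 0.2926

0.2926


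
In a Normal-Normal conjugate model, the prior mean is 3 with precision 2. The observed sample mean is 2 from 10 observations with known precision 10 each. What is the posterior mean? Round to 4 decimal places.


Posterior precision = tau0 + n*tau = 2 + 10*10 = 102
Posterior mean = (tau0*mu0 + n*tau*xbar) / posterior_precision
= (2*3 + 10*10*2) / 102
= 206 / 102 = 2.0196

2.0196


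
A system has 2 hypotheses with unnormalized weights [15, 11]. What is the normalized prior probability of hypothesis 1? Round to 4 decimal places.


The normalized prior is the weight divided by the total.
Total weight = 26
P(H1) = 15 / 26 = 0.5769

0.5769


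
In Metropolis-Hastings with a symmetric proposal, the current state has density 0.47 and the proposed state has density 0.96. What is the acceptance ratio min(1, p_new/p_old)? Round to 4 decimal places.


Ratio = p_new / p_old = 0.96 / 0.47 = 2.0426
Acceptance = min(1, 2.0426) = 1.0

1.0


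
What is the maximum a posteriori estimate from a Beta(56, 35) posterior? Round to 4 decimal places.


The MAP estimate equals the mode of the distribution.
Mode of Beta(a,b) = (a-1)/(a+b-2)
= 55/89
= 0.618

0.618


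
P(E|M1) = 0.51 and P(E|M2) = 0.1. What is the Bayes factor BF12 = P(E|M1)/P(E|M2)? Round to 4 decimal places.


Bayes factor BF12 = P(E|M1) / P(E|M2)
= 0.51 / 0.1
= 5.1

5.1


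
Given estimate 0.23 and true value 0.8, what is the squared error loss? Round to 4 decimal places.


Squared error = (estimate - true)^2
Difference = -0.57
Loss = -0.57^2 = 0.3249

0.3249


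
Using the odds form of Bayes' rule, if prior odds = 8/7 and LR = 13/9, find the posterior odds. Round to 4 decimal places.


Bayes' rule in odds form: posterior odds = prior odds * LR
= (8 * 13) / (7 * 9)
= 104/63 = 1.6508

1.6508


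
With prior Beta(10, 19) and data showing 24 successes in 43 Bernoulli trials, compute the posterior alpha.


Conjugate update: alpha_posterior = alpha_prior + k
= 10 + 24 = 34

34


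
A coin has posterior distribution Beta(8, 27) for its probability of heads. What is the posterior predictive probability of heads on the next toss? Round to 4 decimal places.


Posterior predictive = E[theta] = alpha/(alpha+beta)
= 8/35
= 0.2286

0.2286


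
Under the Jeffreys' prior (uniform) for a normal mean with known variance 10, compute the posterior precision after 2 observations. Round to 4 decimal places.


Prior precision = 0 (flat prior).
Post. prec. = 0 + n/var = 2/10 = 0.2

0.2


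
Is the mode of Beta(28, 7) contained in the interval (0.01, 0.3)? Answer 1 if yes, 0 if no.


Mode = (a-1)/(a+b-2) = 27/33 = 0.8182
Interval: (0.01, 0.3)
Contains mode? 0

0


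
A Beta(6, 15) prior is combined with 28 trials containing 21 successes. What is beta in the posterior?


In conjugate updating:
beta_posterior = beta_prior + (n - k)
= 15 + (28 - 21)
= 15 + 7 = 22

22


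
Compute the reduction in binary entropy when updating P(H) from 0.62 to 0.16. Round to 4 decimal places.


H_before = -p*log2(p) - (1-p)*log2(1-p) for p=0.62: 0.958
H_after for p=0.16: 0.6343
Reduction = 0.958 - 0.6343 = 0.3237

0.3237


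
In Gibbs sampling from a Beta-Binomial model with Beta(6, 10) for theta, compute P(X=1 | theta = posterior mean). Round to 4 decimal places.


Posterior mean = alpha/(alpha+beta) = 6/16 = 0.375
P(X=1|theta=mean) = theta = 0.375

0.375


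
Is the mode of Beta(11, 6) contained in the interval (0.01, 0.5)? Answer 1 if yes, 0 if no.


Mode = (a-1)/(a+b-2) = 10/15 = 0.6667
Interval: (0.01, 0.5)
Contains mode? 0

0


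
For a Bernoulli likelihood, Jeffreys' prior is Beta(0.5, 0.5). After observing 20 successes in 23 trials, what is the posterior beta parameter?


Jeffreys' prior for Bernoulli is Beta(0.5, 0.5).
Posterior is Beta(0.5 + k, 0.5 + n - k).
Posterior beta = 0.5 + (n - k) = 0.5 + 3 = 3.5

3.5


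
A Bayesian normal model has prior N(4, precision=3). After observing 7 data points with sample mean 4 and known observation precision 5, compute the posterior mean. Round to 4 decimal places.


Posterior mean = (prior_precision * prior_mean + n * data_precision * data_mean) / (prior_precision + n * data_precision)
Numerator = 3*4 + 7*5*4 = 152
Denominator = 3 + 7*5 = 38
Posterior mean = 4.0

4.0


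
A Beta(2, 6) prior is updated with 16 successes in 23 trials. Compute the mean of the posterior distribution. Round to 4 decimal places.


After update: Beta(18, 13)
Mean = 18 / (18 + 13) = 18 / 31
= 0.5806

0.5806


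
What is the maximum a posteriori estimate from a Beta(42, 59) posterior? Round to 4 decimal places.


The MAP estimate equals the mode of the distribution.
Mode of Beta(a,b) = (a-1)/(a+b-2)
= 41/99
= 0.4141

0.4141


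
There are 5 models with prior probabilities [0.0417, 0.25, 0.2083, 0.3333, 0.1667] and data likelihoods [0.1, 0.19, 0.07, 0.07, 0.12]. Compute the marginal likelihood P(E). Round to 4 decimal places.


P(E) = sum over models of P(M_i) * P(E|M_i)
= 0.0417*0.1 + 0.25*0.19 + 0.2083*0.07 + 0.3333*0.07 + 0.1667*0.12
= 0.1096

0.1096


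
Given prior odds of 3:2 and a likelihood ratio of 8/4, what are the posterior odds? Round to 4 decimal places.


Posterior odds = prior odds * LR
Prior odds = 3/2 = 1.5
LR = 8/4 = 2.0
Posterior odds = 1.5 * 2.0 = 3.0

3.0


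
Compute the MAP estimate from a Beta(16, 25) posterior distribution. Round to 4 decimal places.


MAP = mode of Beta distribution
= (alpha - 1)/(alpha + beta - 2)
= (16-1)/(16+25-2)
= 15/39 = 0.3846

0.3846


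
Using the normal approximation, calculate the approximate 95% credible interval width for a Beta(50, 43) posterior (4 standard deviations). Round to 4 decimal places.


Var(Beta) = 50*43/(93^2 * 94) = 0.0026
SD = 0.0514
Width ~ 4*SD = 0.2057

0.2057


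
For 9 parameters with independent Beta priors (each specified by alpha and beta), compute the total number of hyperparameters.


A Beta prior has 2 hyperparameters per parameter.
Total = 9 * 2 = 18

18


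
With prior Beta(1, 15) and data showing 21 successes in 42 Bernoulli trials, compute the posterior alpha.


Conjugate update: alpha_posterior = alpha_prior + k
= 1 + 21 = 22

22


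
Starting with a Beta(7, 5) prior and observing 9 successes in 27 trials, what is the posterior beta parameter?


Posterior beta = prior beta + failures
Failures = 27 - 9 = 18
beta_post = 5 + 18 = 23

23


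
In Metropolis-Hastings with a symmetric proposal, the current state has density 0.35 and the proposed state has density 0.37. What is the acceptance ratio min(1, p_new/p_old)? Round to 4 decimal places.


Ratio = p_new / p_old = 0.37 / 0.35 = 1.0571
Acceptance = min(1, 1.0571) = 1.0

1.0


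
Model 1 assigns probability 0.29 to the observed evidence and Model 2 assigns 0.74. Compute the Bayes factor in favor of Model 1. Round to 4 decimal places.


BF = P(data|M1) / P(data|M2)
= 0.29 / 0.74 = 0.3919

0.3919


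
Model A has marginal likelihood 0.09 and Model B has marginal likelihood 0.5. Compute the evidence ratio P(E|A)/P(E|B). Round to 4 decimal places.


Evidence ratio = P(E|A) / P(E|B)
= 0.09 / 0.5
= 0.18

0.18


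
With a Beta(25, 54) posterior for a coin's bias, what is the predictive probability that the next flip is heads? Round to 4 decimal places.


The predictive probability equals the posterior mean.
P(next = heads) = alpha / (alpha + beta)
= 25 / 79 = 0.3165

0.3165


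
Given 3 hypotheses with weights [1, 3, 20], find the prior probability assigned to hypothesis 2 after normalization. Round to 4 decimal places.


To normalize, divide each weight by the sum of all weights.
Sum = 24
Prior(H2) = 3/24 = 0.125

0.125


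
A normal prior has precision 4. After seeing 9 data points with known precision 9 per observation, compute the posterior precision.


In the conjugate normal model, precisions add:
tau_posterior = tau_prior + n * tau_data
= 4 + 9*9 = 85

85


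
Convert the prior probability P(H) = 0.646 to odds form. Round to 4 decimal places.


P(not H) = 1 - 0.646 = 0.354
Odds = 0.646 / 0.354 = 1.8249

1.8249


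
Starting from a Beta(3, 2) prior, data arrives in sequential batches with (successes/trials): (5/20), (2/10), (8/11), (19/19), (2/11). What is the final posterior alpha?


In sequential Bayesian updating, we sum all successes.
Total successes = 36
Final alpha = 3 + 36 = 39

39


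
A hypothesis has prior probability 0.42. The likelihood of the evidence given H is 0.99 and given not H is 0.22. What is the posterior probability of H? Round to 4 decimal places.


Using Bayes' theorem:
P(E) = 0.42 * 0.99 + 0.58 * 0.22
P(E) = 0.5434
P(H|E) = (0.42 * 0.99) / 0.5434 = 0.7652

0.7652


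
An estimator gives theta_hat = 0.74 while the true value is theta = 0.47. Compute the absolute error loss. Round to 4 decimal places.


The absolute error loss is |theta_hat - theta|
= |0.74 - 0.47|
= 0.27

0.27


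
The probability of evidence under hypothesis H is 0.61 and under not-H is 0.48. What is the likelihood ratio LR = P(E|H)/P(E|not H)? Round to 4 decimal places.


LR = 0.61 / 0.48
= 1.2708

1.2708


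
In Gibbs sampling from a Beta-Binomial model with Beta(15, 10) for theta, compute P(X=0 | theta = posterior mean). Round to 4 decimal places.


Posterior mean = alpha/(alpha+beta) = 15/25 = 0.6
P(X=0|theta=mean) = 1 - theta = 0.4

0.4


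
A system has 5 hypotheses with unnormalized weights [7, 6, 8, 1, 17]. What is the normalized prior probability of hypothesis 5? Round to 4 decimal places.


The normalized prior is the weight divided by the total.
Total weight = 39
P(H5) = 17 / 39 = 0.4359

0.4359


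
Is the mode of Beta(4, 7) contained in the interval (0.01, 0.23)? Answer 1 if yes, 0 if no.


Mode = (a-1)/(a+b-2) = 3/9 = 0.3333
Interval: (0.01, 0.23)
Contains mode? 0

0


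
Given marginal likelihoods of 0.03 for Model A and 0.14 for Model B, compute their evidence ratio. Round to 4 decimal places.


Ratio = ML(A) / ML(B) = 0.03/0.14
= 0.2143

0.2143


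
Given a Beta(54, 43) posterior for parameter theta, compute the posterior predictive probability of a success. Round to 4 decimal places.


For a Beta-Bernoulli model, the predictive probability is the mean:
P(success) = 54/(54+43) = 54/97 = 0.5567

0.5567


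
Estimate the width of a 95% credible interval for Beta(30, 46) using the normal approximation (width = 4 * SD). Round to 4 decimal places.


For Beta(a,b): Var = ab/((a+b)^2(a+b+1))
Var = 0.0031, SD = 0.0557
Approximate 95% CI width = 4 * 0.0557 = 0.2228

0.2228


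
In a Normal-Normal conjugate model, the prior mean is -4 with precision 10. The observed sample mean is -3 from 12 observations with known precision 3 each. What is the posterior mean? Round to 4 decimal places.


Posterior precision = tau0 + n*tau = 10 + 12*3 = 46
Posterior mean = (tau0*mu0 + n*tau*xbar) / posterior_precision
= (10*-4 + 12*3*-3) / 46
= -148 / 46 = -3.2174

-3.2174


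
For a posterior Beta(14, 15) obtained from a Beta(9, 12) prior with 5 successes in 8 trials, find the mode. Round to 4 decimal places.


Mode = (alpha - 1) / (alpha + beta - 2)
= 13 / 27
= 0.4815

0.4815


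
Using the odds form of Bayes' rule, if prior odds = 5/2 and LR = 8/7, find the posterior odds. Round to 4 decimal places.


Bayes' rule in odds form: posterior odds = prior odds * LR
= (5 * 8) / (2 * 7)
= 40/14 = 2.8571

2.8571


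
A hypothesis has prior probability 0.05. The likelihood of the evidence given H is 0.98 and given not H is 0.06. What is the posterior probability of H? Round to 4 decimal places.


Using Bayes' theorem:
P(E) = 0.05 * 0.98 + 0.95 * 0.06
P(E) = 0.106
P(H|E) = (0.05 * 0.98) / 0.106 = 0.4623

0.4623


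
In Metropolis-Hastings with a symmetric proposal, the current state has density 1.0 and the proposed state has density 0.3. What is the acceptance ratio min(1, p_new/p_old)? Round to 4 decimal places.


Ratio = p_new / p_old = 0.3 / 1.0 = 0.3
Acceptance = min(1, 0.3) = 0.3

0.3


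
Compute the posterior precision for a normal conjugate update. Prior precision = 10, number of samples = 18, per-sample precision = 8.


tau_post = tau_0 + n * tau
= 10 + 18 * 8 = 154

154


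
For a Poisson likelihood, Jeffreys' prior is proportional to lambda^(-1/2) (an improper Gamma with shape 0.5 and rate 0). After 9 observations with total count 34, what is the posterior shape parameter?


Jeffreys' prior for Poisson is proportional to lambda^(-1/2).
Posterior is Gamma(0.5 + S, 0 + n) = Gamma(0.5 + 34, 9).
Posterior shape = 0.5 + S = 0.5 + 34 = 34.5

34.5


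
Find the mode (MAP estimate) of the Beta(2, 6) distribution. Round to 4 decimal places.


For Beta(a,b) with a,b > 1:
Mode = (a-1)/(a+b-2) = (2-1)/(8-2)
= 1/6 = 0.1667

0.1667


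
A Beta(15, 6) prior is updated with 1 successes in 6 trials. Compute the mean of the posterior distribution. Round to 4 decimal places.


After update: Beta(16, 11)
Mean = 16 / (16 + 11) = 16 / 27
= 0.5926

0.5926


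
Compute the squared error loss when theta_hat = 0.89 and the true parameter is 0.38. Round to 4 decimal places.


L = (theta_hat - theta_true)^2
= (0.89 - 0.38)^2
= 0.51^2 = 0.2601

0.2601


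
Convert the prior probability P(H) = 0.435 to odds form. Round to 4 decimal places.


P(not H) = 1 - 0.435 = 0.565
Odds = 0.435 / 0.565 = 0.7699

0.7699


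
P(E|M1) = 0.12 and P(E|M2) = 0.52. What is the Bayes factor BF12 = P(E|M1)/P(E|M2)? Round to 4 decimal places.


Bayes factor BF12 = P(E|M1) / P(E|M2)
= 0.12 / 0.52
= 0.2308

0.2308


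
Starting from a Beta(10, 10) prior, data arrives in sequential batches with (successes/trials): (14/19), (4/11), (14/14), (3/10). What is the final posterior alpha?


In sequential Bayesian updating, we sum all successes.
Total successes = 35
Final alpha = 10 + 35 = 45

45


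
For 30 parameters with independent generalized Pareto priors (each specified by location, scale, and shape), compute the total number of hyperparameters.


A generalized Pareto prior has 3 hyperparameters per parameter.
Total = 30 * 3 = 90

90


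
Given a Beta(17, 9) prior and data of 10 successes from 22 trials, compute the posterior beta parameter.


Number of failures = 22 - 10 = 12
Posterior beta = 9 + 12 = 21

21


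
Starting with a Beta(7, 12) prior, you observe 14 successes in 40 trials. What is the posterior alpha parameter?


For a Beta-Binomial conjugate model:
Posterior alpha = prior alpha + number of successes
= 7 + 14 = 21

21


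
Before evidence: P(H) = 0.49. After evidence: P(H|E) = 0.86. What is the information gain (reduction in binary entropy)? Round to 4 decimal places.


Prior entropy = 0.9997
Posterior entropy = 0.5842
Information gain = 0.9997 - 0.5842 = 0.4155

0.4155


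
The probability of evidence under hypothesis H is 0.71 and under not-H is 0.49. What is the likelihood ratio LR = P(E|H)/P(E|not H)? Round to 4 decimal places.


LR = 0.71 / 0.49
= 1.449

1.449


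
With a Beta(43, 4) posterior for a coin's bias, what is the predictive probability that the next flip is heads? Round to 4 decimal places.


The predictive probability equals the posterior mean.
P(next = heads) = alpha / (alpha + beta)
= 43 / 47 = 0.9149

0.9149


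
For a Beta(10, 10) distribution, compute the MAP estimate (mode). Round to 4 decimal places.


MAP = mode = (a-1)/(a+b-2)
= (10-1)/(10+10-2)
= 9/18 = 0.5

0.5


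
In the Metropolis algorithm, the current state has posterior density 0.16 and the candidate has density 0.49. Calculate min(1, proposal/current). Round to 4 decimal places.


Ratio = 0.49/0.16 = 3.0625
Acceptance probability = min(1, 3.0625)
= 1.0

1.0


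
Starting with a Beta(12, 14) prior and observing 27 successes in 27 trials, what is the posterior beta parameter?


Posterior beta = prior beta + failures
Failures = 27 - 27 = 0
beta_post = 14 + 0 = 14

14


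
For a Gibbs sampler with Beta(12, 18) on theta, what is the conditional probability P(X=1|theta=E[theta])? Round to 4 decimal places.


E[theta] = 12/(12+18) = 0.4
P(X=1|theta) = theta = 0.4

0.4


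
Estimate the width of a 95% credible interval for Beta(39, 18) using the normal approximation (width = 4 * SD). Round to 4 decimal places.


For Beta(a,b): Var = ab/((a+b)^2(a+b+1))
Var = 0.0037, SD = 0.061
Approximate 95% CI width = 4 * 0.061 = 0.2441

0.2441


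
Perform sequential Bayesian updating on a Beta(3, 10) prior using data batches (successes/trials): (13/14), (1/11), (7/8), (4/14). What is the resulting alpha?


Accumulate successes: 25
Posterior alpha = prior alpha + sum of successes
= 3 + 25 = 28

28


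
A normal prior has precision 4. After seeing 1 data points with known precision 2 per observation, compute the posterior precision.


In the conjugate normal model, precisions add:
tau_posterior = tau_prior + n * tau_data
= 4 + 1*2 = 6

6


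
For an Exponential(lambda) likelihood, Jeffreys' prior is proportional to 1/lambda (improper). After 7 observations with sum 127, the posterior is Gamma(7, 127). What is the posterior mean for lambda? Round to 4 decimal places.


Posterior = Gamma(n, sum_x) = Gamma(7, 127)
Posterior mean = shape/rate = 7/127
= 0.0551

0.0551


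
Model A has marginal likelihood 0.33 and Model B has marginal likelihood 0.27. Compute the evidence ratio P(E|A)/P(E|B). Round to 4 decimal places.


Evidence ratio = P(E|A) / P(E|B)
= 0.33 / 0.27
= 1.2222

1.2222


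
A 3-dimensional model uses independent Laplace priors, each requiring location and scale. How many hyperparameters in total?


Per parameter: 2 (location and scale).
Total = 3 * 2 = 6

6


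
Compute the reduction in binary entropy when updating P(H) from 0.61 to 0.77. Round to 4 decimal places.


H_before = -p*log2(p) - (1-p)*log2(1-p) for p=0.61: 0.9648
H_after for p=0.77: 0.778
Reduction = 0.9648 - 0.778 = 0.1868

0.1868


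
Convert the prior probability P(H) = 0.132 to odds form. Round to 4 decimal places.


P(not H) = 1 - 0.132 = 0.868
Odds = 0.132 / 0.868 = 0.1521

0.1521


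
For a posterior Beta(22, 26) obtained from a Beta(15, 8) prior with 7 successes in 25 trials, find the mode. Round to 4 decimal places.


Mode = (alpha - 1) / (alpha + beta - 2)
= 21 / 46
= 0.4565

0.4565


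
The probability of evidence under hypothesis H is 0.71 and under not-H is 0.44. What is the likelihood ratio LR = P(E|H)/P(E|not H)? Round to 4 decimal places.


LR = 0.71 / 0.44
= 1.6136

1.6136


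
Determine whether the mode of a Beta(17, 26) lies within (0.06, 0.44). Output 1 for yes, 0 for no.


First find the mode: (a-1)/(a+b-2) = 0.3902
Is 0.3902 in (0.06, 0.44)? 1

1


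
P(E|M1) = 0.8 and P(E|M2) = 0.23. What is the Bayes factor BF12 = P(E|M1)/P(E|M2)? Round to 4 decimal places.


Bayes factor BF12 = P(E|M1) / P(E|M2)
= 0.8 / 0.23
= 3.4783

3.4783


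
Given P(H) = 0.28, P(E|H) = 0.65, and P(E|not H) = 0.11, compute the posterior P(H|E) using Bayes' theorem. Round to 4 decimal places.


By Bayes' theorem: P(H|E) = P(E|H)*P(H) / P(E)
P(E) = P(E|H)*P(H) + P(E|not H)*P(not H)
P(E) = 0.65*0.28 + 0.11*0.72 = 0.2612
P(H|E) = 0.65*0.28 / 0.2612 = 0.6968

0.6968


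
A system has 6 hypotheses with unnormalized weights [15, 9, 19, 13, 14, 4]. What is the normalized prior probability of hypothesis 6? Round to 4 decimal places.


The normalized prior is the weight divided by the total.
Total weight = 74
P(H6) = 4 / 74 = 0.0541

0.0541


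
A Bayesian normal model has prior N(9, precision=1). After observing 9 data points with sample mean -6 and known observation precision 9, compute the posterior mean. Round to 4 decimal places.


Posterior mean = (prior_precision * prior_mean + n * data_precision * data_mean) / (prior_precision + n * data_precision)
Numerator = 1*9 + 9*9*-6 = -477
Denominator = 1 + 9*9 = 82
Posterior mean = -5.8171

-5.8171


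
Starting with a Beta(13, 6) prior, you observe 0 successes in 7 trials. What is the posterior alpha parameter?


For a Beta-Binomial conjugate model:
Posterior alpha = prior alpha + number of successes
= 13 + 0 = 13

13


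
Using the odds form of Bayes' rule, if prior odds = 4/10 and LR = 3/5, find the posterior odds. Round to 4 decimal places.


Bayes' rule in odds form: posterior odds = prior odds * LR
= (4 * 3) / (10 * 5)
= 12/50 = 0.24

0.24


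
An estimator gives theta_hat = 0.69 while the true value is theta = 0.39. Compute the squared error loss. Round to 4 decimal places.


The squared error loss is (theta_hat - theta)^2
= (0.69 - 0.39)^2
= (0.3)^2 = 0.09

0.09


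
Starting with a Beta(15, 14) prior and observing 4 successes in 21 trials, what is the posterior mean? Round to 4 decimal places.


Posterior parameters: alpha = 15 + 4 = 19
beta = 14 + 17 = 31
Posterior mean = alpha / (alpha + beta) = 19 / 50
= 0.38

0.38


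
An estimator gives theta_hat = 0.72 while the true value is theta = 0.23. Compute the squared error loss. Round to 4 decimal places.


The squared error loss is (theta_hat - theta)^2
= (0.72 - 0.23)^2
= (0.49)^2 = 0.2401

0.2401


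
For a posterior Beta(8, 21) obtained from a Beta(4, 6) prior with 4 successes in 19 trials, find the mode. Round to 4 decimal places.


Mode = (alpha - 1) / (alpha + beta - 2)
= 7 / 27
= 0.2593

0.2593


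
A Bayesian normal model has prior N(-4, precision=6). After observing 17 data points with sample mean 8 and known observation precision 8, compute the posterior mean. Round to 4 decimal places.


Posterior mean = (prior_precision * prior_mean + n * data_precision * data_mean) / (prior_precision + n * data_precision)
Numerator = 6*-4 + 17*8*8 = 1064
Denominator = 6 + 17*8 = 142
Posterior mean = 7.493

7.493


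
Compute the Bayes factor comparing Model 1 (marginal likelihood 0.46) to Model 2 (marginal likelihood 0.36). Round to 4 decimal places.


BF12 = marginal likelihood of M1 / marginal likelihood of M2
= 0.46/0.36
= 1.2778

1.2778


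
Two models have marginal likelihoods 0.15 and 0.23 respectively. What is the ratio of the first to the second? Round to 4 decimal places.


Evidence ratio = 0.15 / 0.23
= 0.6522

0.6522


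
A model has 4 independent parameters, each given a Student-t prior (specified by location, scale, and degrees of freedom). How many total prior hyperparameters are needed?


Each Student-t prior needs 3 hyperparameters (location, scale, and degrees of freedom).
Total = 3 * 4 = 12

12


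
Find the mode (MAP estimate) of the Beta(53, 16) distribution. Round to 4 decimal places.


For Beta(a,b) with a,b > 1:
Mode = (a-1)/(a+b-2) = (53-1)/(69-2)
= 52/67 = 0.7761

0.7761


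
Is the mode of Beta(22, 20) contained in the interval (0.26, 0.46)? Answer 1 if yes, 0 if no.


Mode = (a-1)/(a+b-2) = 21/40 = 0.525
Interval: (0.26, 0.46)
Contains mode? 0

0


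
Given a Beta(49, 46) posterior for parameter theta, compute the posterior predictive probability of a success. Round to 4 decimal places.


For a Beta-Bernoulli model, the predictive probability is the mean:
P(success) = 49/(49+46) = 49/95 = 0.5158

0.5158


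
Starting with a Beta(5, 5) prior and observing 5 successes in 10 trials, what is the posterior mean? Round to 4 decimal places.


Posterior parameters: alpha = 5 + 5 = 10
beta = 5 + 5 = 10
Posterior mean = alpha / (alpha + beta) = 10 / 20
= 0.5

0.5


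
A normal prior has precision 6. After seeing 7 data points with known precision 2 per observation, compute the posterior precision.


In the conjugate normal model, precisions add:
tau_posterior = tau_prior + n * tau_data
= 6 + 7*2 = 20

20


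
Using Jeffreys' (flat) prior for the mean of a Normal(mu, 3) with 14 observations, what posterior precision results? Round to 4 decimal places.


Flat prior means prior precision is 0.
Posterior precision = n / sigma^2 = 14/3 = 4.6667

4.6667


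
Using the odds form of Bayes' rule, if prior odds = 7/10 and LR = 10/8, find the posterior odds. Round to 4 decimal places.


Bayes' rule in odds form: posterior odds = prior odds * LR
= (7 * 10) / (10 * 8)
= 70/80 = 0.875

0.875


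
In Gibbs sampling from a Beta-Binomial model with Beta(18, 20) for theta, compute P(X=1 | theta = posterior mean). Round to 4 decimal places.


Posterior mean = alpha/(alpha+beta) = 18/38 = 0.4737
P(X=1|theta=mean) = theta = 0.4737

0.4737


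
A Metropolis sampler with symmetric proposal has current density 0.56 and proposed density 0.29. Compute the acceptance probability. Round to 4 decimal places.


For symmetric proposals, acceptance = min(1, pi(x*)/pi(x))
= min(1, 0.29/0.56)
= min(1, 0.5179) = 0.5179

0.5179


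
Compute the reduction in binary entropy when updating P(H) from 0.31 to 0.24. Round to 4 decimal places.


H_before = -p*log2(p) - (1-p)*log2(1-p) for p=0.31: 0.8932
H_after for p=0.24: 0.795
Reduction = 0.8932 - 0.795 = 0.0981

0.0981


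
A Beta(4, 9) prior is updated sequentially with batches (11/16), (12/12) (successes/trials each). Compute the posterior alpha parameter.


Sequential conjugate updating is equivalent to a single batch update.
Total successes across all batches = 23
alpha_posterior = alpha_prior + total_successes = 4 + 23
= 27

27


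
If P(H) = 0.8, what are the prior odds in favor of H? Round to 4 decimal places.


Prior odds = P(H) / (1 - P(H))
= 0.8 / 0.2
= 4.0

4.0


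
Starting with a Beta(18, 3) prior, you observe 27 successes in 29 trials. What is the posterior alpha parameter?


For a Beta-Binomial conjugate model:
Posterior alpha = prior alpha + number of successes
= 18 + 27 = 45

45


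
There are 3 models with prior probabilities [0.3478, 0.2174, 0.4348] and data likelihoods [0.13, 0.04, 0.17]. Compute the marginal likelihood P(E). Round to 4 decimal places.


P(E) = sum over models of P(M_i) * P(E|M_i)
= 0.3478*0.13 + 0.2174*0.04 + 0.4348*0.17
= 0.1278

0.1278


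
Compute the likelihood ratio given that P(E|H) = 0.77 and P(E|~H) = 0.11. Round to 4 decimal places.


LR = P(E|H) / P(E|~H)
= 0.77 / 0.11 = 7.0

7.0


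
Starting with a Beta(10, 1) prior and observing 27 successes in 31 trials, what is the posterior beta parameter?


Posterior beta = prior beta + failures
Failures = 31 - 27 = 4
beta_post = 1 + 4 = 5

5


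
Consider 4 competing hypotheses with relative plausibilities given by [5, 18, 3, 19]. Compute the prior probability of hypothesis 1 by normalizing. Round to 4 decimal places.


Sum of weights = 5 + 18 + 3 + 19 = 45
Normalized prior for H1 = 5 / 45
= 0.1111

0.1111


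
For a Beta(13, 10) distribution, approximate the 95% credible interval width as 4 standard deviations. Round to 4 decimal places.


Variance of Beta(a,b) = ab / ((a+b)^2 * (a+b+1))
= 13*10 / ((23)^2 * 24)
= 0.0102
SD = sqrt(0.0102) = 0.1012
Width = 4 * SD = 0.4048

0.4048


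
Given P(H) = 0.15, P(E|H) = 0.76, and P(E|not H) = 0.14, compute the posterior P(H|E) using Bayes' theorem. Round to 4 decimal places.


By Bayes' theorem: P(H|E) = P(E|H)*P(H) / P(E)
P(E) = P(E|H)*P(H) + P(E|not H)*P(not H)
P(E) = 0.76*0.15 + 0.14*0.85 = 0.233
P(H|E) = 0.76*0.15 / 0.233 = 0.4893

0.4893


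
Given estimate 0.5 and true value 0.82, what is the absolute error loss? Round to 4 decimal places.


Absolute error = |estimate - true|
= |-0.32| = 0.32

0.32


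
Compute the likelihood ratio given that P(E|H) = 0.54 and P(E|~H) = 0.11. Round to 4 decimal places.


LR = P(E|H) / P(E|~H)
= 0.54 / 0.11 = 4.9091

4.9091


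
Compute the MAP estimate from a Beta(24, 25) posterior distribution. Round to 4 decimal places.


MAP = mode of Beta distribution
= (alpha - 1)/(alpha + beta - 2)
= (24-1)/(24+25-2)
= 23/47 = 0.4894

0.4894


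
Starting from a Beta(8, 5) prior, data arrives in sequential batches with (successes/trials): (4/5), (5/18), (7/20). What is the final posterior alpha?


In sequential Bayesian updating, we sum all successes.
Total successes = 16
Final alpha = 8 + 16 = 24

24


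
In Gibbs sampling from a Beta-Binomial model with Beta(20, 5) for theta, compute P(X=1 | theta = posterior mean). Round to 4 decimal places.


Posterior mean = alpha/(alpha+beta) = 20/25 = 0.8
P(X=1|theta=mean) = theta = 0.8

0.8


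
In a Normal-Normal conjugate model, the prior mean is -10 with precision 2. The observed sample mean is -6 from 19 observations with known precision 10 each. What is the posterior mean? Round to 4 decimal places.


Posterior precision = tau0 + n*tau = 2 + 19*10 = 192
Posterior mean = (tau0*mu0 + n*tau*xbar) / posterior_precision
= (2*-10 + 19*10*-6) / 192
= -1160 / 192 = -6.0417

-6.0417


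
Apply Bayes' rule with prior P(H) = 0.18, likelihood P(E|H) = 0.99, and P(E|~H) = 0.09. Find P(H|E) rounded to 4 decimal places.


Step 1: Compute marginal P(E) = P(E|H)P(H) + P(E|~H)P(~H)
= 0.99*0.18 + 0.09*0.82 = 0.252
Step 2: P(H|E) = P(E|H)P(H)/P(E) = 0.1782/0.252
= 0.7071

0.7071


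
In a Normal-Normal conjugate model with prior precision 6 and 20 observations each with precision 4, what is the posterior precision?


Posterior precision = prior precision + n * observation precision
= 6 + 20 * 4
= 6 + 80 = 86

86


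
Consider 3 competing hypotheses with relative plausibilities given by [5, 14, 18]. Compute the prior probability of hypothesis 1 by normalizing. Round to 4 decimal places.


Sum of weights = 5 + 14 + 18 = 37
Normalized prior for H1 = 5 / 37
= 0.1351

0.1351


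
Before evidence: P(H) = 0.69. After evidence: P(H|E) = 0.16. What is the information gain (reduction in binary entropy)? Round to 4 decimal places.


Prior entropy = 0.8932
Posterior entropy = 0.6343
Information gain = 0.8932 - 0.6343 = 0.2589

0.2589


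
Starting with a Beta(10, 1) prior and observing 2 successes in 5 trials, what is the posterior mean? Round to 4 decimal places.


Posterior parameters: alpha = 10 + 2 = 12
beta = 1 + 3 = 4
Posterior mean = alpha / (alpha + beta) = 12 / 16
= 0.75

0.75


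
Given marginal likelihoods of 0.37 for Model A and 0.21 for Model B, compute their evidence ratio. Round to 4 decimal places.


Ratio = ML(A) / ML(B) = 0.37/0.21
= 1.7619

1.7619


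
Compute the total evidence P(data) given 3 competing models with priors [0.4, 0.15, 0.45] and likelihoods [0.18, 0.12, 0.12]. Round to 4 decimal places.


Marginal likelihood = sum P(model_i) * P(data|model_i)
Model 1: 0.4 * 0.18 = 0.072
Model 2: 0.15 * 0.12 = 0.018
Model 3: 0.45 * 0.12 = 0.054
Total = 0.144

0.144


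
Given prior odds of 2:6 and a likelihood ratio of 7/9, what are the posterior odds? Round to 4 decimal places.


Posterior odds = prior odds * LR
Prior odds = 2/6 = 0.3333
LR = 7/9 = 0.7778
Posterior odds = 0.3333 * 0.7778 = 0.2593

0.2593


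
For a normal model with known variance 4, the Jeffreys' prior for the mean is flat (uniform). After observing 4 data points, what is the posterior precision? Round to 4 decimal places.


Jeffreys' prior for normal mean (known variance) is flat.
Prior precision = 0.
Posterior precision = prior_prec + n/sigma^2 = 0 + 4/4
= 1.0

1.0


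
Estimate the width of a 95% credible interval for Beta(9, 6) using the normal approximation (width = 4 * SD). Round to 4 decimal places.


For Beta(a,b): Var = ab/((a+b)^2(a+b+1))
Var = 0.015, SD = 0.1225
Approximate 95% CI width = 4 * 0.1225 = 0.4899

0.4899


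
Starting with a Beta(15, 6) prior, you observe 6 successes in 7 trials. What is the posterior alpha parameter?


For a Beta-Binomial conjugate model:
Posterior alpha = prior alpha + number of successes
= 15 + 6 = 21

21


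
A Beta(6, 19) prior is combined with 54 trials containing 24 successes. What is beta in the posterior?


In conjugate updating:
beta_posterior = beta_prior + (n - k)
= 19 + (54 - 24)
= 19 + 30 = 49

49


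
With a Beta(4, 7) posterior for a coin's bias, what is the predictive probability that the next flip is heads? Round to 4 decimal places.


The predictive probability equals the posterior mean.
P(next = heads) = alpha / (alpha + beta)
= 4 / 11 = 0.3636

0.3636


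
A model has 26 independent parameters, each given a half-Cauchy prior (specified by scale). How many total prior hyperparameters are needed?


Each half-Cauchy prior needs 1 hyperparameter (scale).
Total = 1 * 26 = 26

26


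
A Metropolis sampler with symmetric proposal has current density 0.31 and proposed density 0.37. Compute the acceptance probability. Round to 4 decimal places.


For symmetric proposals, acceptance = min(1, pi(x*)/pi(x))
= min(1, 0.37/0.31)
= min(1, 1.1935) = 1.0

1.0


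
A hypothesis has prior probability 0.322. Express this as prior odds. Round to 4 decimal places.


Odds = P(H) / P(not H) = 0.322 / 0.678
= 0.4749

0.4749


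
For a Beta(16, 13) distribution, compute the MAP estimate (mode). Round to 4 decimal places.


MAP = mode = (a-1)/(a+b-2)
= (16-1)/(16+13-2)
= 15/27 = 0.5556

0.5556


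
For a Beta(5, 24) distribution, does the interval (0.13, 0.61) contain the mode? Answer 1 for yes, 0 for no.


Mode of Beta(a,b) = (a-1)/(a+b-2)
= (5-1)/(5+24-2) = 0.1481
Check: 0.13 <= 0.1481 <= 0.61?
Result: 1

1


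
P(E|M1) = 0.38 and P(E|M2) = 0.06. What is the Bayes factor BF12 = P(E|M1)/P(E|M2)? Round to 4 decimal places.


Bayes factor BF12 = P(E|M1) / P(E|M2)
= 0.38 / 0.06
= 6.3333

6.3333


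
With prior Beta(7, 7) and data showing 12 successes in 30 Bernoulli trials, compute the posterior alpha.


Conjugate update: alpha_posterior = alpha_prior + k
= 7 + 12 = 19

19


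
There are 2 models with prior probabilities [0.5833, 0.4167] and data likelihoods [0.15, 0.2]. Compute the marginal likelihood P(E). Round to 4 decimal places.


P(E) = sum over models of P(M_i) * P(E|M_i)
= 0.5833*0.15 + 0.4167*0.2
= 0.1708

0.1708


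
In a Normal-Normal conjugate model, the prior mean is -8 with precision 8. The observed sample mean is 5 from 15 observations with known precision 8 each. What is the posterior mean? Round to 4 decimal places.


Posterior precision = tau0 + n*tau = 8 + 15*8 = 128
Posterior mean = (tau0*mu0 + n*tau*xbar) / posterior_precision
= (8*-8 + 15*8*5) / 128
= 536 / 128 = 4.1875

4.1875


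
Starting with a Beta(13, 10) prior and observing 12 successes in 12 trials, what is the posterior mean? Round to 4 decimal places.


Posterior parameters: alpha = 13 + 12 = 25
beta = 10 + 0 = 10
Posterior mean = alpha / (alpha + beta) = 25 / 35
= 0.7143

0.7143


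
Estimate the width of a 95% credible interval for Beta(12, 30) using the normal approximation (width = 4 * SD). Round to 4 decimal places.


For Beta(a,b): Var = ab/((a+b)^2(a+b+1))
Var = 0.0047, SD = 0.0689
Approximate 95% CI width = 4 * 0.0689 = 0.2756

0.2756


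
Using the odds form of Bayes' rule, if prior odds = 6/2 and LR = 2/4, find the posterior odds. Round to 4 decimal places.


Bayes' rule in odds form: posterior odds = prior odds * LR
= (6 * 2) / (2 * 4)
= 12/8 = 1.5

1.5


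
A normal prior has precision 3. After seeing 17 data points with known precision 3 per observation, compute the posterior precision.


In the conjugate normal model, precisions add:
tau_posterior = tau_prior + n * tau_data
= 3 + 17*3 = 54

54


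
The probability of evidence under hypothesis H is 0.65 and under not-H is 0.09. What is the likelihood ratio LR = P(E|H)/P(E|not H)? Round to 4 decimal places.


LR = 0.65 / 0.09
= 7.2222

7.2222


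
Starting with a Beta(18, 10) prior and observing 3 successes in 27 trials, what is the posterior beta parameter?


Posterior beta = prior beta + failures
Failures = 27 - 3 = 24
beta_post = 10 + 24 = 34

34


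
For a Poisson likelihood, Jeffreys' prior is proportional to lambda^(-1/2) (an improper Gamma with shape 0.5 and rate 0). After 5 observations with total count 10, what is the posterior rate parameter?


Jeffreys' prior for Poisson is proportional to lambda^(-1/2).
Posterior is Gamma(0.5 + S, 0 + n) = Gamma(0.5 + 10, 5).
Posterior rate = 0 + n = 5

5.0


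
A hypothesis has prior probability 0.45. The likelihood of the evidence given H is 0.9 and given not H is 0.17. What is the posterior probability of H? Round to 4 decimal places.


Using Bayes' theorem:
P(E) = 0.45 * 0.9 + 0.55 * 0.17
P(E) = 0.4985
P(H|E) = (0.45 * 0.9) / 0.4985 = 0.8124

0.8124


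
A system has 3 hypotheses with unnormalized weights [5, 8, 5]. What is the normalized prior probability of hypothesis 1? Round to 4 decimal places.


The normalized prior is the weight divided by the total.
Total weight = 18
P(H1) = 5 / 18 = 0.2778

0.2778


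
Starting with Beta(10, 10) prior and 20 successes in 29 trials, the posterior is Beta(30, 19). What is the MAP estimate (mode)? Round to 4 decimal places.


The mode of Beta(a, b) when a > 1 and b > 1 is (a-1)/(a+b-2)
= (30 - 1) / (30 + 19 - 2)
= 29 / 47
= 0.617

0.617


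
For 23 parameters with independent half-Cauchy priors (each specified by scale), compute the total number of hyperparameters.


A half-Cauchy prior has 1 hyperparameter per parameter.
Total = 23 * 1 = 23

23


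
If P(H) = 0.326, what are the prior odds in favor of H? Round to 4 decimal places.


Prior odds = P(H) / (1 - P(H))
= 0.326 / 0.674
= 0.4837

0.4837


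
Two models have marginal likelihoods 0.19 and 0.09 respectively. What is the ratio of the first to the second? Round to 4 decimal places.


Evidence ratio = 0.19 / 0.09
= 2.1111

2.1111


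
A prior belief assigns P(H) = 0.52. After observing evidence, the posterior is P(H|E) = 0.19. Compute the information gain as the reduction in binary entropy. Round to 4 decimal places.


H(prior) = -0.52*log2(0.52) - 0.48*log2(0.48)
= 0.9988
H(post) = -0.19*log2(0.19) - 0.81*log2(0.81)
= 0.7015
IG = 0.9988 - 0.7015 = 0.2974

0.2974


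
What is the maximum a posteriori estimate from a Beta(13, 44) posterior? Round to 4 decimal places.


The MAP estimate equals the mode of the distribution.
Mode of Beta(a,b) = (a-1)/(a+b-2)
= 12/55
= 0.2182

0.2182


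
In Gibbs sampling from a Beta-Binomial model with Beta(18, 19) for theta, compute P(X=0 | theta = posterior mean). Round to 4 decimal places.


Posterior mean = alpha/(alpha+beta) = 18/37 = 0.4865
P(X=0|theta=mean) = 1 - theta = 0.5135

0.5135


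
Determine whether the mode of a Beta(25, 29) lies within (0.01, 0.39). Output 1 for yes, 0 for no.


First find the mode: (a-1)/(a+b-2) = 0.4615
Is 0.4615 in (0.01, 0.39)? 0

0


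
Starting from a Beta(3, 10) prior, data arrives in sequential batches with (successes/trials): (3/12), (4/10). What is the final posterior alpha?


In sequential Bayesian updating, we sum all successes.
Total successes = 7
Final alpha = 3 + 7 = 10

10


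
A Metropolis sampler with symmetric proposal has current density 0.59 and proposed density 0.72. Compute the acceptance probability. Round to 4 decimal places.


For symmetric proposals, acceptance = min(1, pi(x*)/pi(x))
= min(1, 0.72/0.59)
= min(1, 1.2203) = 1.0

1.0


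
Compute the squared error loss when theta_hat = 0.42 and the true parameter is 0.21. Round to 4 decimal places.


L = (theta_hat - theta_true)^2
= (0.42 - 0.21)^2
= 0.21^2 = 0.0441

0.0441
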